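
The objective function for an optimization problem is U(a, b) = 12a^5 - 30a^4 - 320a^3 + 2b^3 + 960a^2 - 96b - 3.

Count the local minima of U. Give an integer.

U separates as a function of a plus a function of b, so ∇U=0 decouples.
∂U/∂a = 60a(a - 4)(a - 2)(a + 4) = 0 at a ∈ {-4, 0, 2, 4}; ∂U/∂b = 6(b - 4)(b + 4) = 0 at b ∈ {-4, 4}.
The Hessian is diagonal: diag(U_aa, U_bb). Second derivatives: U_aa(-4)=-11520, U_aa(0)=1920, U_aa(2)=-1440, U_aa(4)=3840; U_bb(-4)=-48, U_bb(4)=48.
Local minima occur where both diagonal entries positive: (0, 4), (4, 4). Count: 2.

2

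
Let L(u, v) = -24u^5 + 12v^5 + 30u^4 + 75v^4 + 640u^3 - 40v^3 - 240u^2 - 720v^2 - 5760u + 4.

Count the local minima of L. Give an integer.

4

L separates as a function of u plus a function of v, so ∇L=0 decouples.
∂L/∂u = -120(u - 4)(u - 2)(u + 2)(u + 3) = 0 at u ∈ {-3, -2, 2, 4}; ∂L/∂v = 60v(v - 2)(v + 3)(v + 4) = 0 at v ∈ {-4, -3, 0, 2}.
The Hessian is diagonal: diag(L_uu, L_vv). Second derivatives: L_uu(-3)=4200, L_uu(-2)=-2880, L_uu(2)=4800, L_uu(4)=-10080; L_vv(-4)=-1440, L_vv(-3)=900, L_vv(0)=-1440, L_vv(2)=3600.
Local minima occur where both diagonal entries positive: (-3, -3), (-3, 2), (2, -3), (2, 2). Count: 4.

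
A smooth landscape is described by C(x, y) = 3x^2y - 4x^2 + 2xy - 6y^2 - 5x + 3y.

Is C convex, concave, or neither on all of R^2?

neither

The term 3x^2y is cubic, so the Hessian is not constant.
∂²C/∂x² = 6y - 8, which takes both signs as y varies (negative for sufficiently negative y). A diagonal entry of the Hessian changing sign means the Hessian is neither positive- nor negative-semidefinite on all of R^2.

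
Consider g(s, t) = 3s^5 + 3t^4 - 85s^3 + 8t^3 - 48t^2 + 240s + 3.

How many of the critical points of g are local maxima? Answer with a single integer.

g separates as a function of s plus a function of t, so ∇g=0 decouples.
∂g/∂s = 15(s - 4)(s - 1)(s + 1)(s + 4) = 0 at s ∈ {-4, -1, 1, 4}; ∂g/∂t = 12t(t - 2)(t + 4) = 0 at t ∈ {-4, 0, 2}.
The Hessian is diagonal: diag(g_ss, g_tt). Second derivatives: g_ss(-4)=-1800, g_ss(-1)=450, g_ss(1)=-450, g_ss(4)=1800; g_tt(-4)=288, g_tt(0)=-96, g_tt(2)=144.
Local maxima occur where both diagonal entries negative: (-4, 0), (1, 0). Count: 2.

2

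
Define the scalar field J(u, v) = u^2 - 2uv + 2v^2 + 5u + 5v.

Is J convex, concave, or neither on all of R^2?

convex

J is quadratic, so its Hessian is the constant matrix H = [[2, -2], [-2, 4]].
det(H) = 4, tr(H) = 6.
det(H) > 0 and tr(H) > 0, so H is positive definite everywhere: convex.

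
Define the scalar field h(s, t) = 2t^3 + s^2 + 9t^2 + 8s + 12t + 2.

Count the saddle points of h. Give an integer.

1

h separates as a function of s plus a function of t, so ∇h=0 decouples.
∂h/∂s = 2(s + 4) = 0 at s ∈ {-4}; ∂h/∂t = 6(t + 1)(t + 2) = 0 at t ∈ {-2, -1}.
The Hessian is diagonal: diag(h_ss, h_tt). Second derivatives: h_ss(-4)=2; h_tt(-2)=-6, h_tt(-1)=6.
Saddle points occur where the two diagonal entries have opposite signs: (-4, -2). Count: 1.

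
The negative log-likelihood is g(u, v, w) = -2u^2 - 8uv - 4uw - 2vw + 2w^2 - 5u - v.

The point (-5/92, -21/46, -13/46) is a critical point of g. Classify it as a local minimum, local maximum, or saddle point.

saddle point

The Hessian is constant: H = [[-4, -8, -4], [-8, 0, -2], [-4, -2, 4]].
Leading principal minors: Δ₁ = -4, Δ₂ = -64, Δ₃ = -368.
The minors fit neither the all-positive nor the alternating-sign pattern, so H is indefinite: a saddle point.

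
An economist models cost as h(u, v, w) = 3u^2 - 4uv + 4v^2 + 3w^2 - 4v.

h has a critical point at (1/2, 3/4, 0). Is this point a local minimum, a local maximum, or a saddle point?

The Hessian is constant: H = [[6, -4, 0], [-4, 8, 0], [0, 0, 6]].
Leading principal minors: Δ₁ = 6, Δ₂ = 32, Δ₃ = 192.
All leading minors are positive, so H is positive definite: a local minimum.

local minimum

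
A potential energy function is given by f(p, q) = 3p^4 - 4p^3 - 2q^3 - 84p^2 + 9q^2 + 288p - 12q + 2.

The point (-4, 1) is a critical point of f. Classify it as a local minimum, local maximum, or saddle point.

The mixed partial ∂²f/∂p∂q is 0, so the Hessian at any point is diag(f_pp, f_qq) = diag(12(3p^2 - 2p - 14), 6(-2q + 3)).
At (-4, 1): H = diag(504, 6).
Both eigenvalues are positive, so H is positive definite: a local minimum.

local minimum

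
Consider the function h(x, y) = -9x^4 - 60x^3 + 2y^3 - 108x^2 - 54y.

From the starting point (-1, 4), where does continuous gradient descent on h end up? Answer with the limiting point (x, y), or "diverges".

(-2, 3)

h is separable, so gradient descent decouples: x follows -∂h/∂x, y follows -∂h/∂y.
∂h/∂x = -36x(x + 2)(x + 3); at x=-1 this is 72, so x decreases.
∂h/∂y = 6(y - 3)(y + 3); at y=4 this is 42, so y decreases.
x converges to its nearest critical value -2 (a local min of the x-part); y converges to 3. The iterate converges to (-2, 3).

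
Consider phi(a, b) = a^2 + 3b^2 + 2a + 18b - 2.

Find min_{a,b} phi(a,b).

-30

phi(a,b) separates as P(a) + Q(b) − 2, so its minimum is min P + min Q − 2.
P'(a) = 2a + 2 vanishes at a ∈ {-1}; Q'(b) = 6b + 18 vanishes at b ∈ {-3}.
Local minima of P (where P''>0): P(-1)=-1. Local minima of Q: Q(-3)=-27.
So the global minimum of phi is P(-1) + Q(-3) − 2 = -1 − 27 − 2 = -30, attained at (-1, -3).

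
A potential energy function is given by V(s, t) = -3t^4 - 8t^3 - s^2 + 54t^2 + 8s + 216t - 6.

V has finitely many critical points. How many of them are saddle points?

V separates as a function of s plus a function of t, so ∇V=0 decouples.
∂V/∂s = -2(s - 4) = 0 at s ∈ {4}; ∂V/∂t = -12(t - 3)(t + 2)(t + 3) = 0 at t ∈ {-3, -2, 3}.
The Hessian is diagonal: diag(V_ss, V_tt). Second derivatives: V_ss(4)=-2; V_tt(-3)=-72, V_tt(-2)=60, V_tt(3)=-360.
Saddle points occur where the two diagonal entries have opposite signs: (4, -2). Count: 1.

1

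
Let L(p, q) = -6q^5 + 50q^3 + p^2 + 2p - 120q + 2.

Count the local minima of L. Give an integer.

2

L separates as a function of p plus a function of q, so ∇L=0 decouples.
∂L/∂p = 2(p + 1) = 0 at p ∈ {-1}; ∂L/∂q = -30(q - 2)(q - 1)(q + 1)(q + 2) = 0 at q ∈ {-2, -1, 1, 2}.
The Hessian is diagonal: diag(L_pp, L_qq). Second derivatives: L_pp(-1)=2; L_qq(-2)=360, L_qq(-1)=-180, L_qq(1)=180, L_qq(2)=-360.
Local minima occur where both diagonal entries positive: (-1, -2), (-1, 1). Count: 2.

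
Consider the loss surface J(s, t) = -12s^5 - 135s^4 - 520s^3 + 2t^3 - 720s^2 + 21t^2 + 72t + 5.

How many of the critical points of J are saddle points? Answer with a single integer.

J separates as a function of s plus a function of t, so ∇J=0 decouples.
∂J/∂s = -60s(s + 2)(s + 3)(s + 4) = 0 at s ∈ {-4, -3, -2, 0}; ∂J/∂t = 6(t + 3)(t + 4) = 0 at t ∈ {-4, -3}.
The Hessian is diagonal: diag(J_ss, J_tt). Second derivatives: J_ss(-4)=480, J_ss(-3)=-180, J_ss(-2)=240, J_ss(0)=-1440; J_tt(-4)=-6, J_tt(-3)=6.
Saddle points occur where the two diagonal entries have opposite signs: (-4, -4), (-3, -3), (-2, -4), (0, -3). Count: 4.

4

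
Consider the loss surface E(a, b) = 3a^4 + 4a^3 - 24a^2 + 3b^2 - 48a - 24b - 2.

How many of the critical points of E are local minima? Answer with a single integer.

E separates as a function of a plus a function of b, so ∇E=0 decouples.
∂E/∂a = 12(a - 2)(a + 1)(a + 2) = 0 at a ∈ {-2, -1, 2}; ∂E/∂b = 6(b - 4) = 0 at b ∈ {4}.
The Hessian is diagonal: diag(E_aa, E_bb). Second derivatives: E_aa(-2)=48, E_aa(-1)=-36, E_aa(2)=144; E_bb(4)=6.
Local minima occur where both diagonal entries positive: (-2, 4), (2, 4). Count: 2.

2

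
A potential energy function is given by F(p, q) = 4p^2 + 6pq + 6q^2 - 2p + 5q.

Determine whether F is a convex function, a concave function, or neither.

convex

F is quadratic, so its Hessian is the constant matrix H = [[8, 6], [6, 12]].
det(H) = 60, tr(H) = 20.
det(H) > 0 and tr(H) > 0, so H is positive definite everywhere: convex.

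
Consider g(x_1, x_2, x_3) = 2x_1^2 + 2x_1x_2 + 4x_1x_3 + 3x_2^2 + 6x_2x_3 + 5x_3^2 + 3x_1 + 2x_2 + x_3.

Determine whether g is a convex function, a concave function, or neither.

convex

g is quadratic, so its Hessian is the constant matrix H = [[4, 2, 4], [2, 6, 6], [4, 6, 10]].
Leading principal minors: 4, 20, 56.
All positive ⇒ H ≻ 0 ⇒ convex.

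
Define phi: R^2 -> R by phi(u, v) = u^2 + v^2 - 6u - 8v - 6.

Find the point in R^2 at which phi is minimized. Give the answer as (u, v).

(3, 4)

phi(u,v) separates as P(u) + Q(v) − 6, so its minimum is min P + min Q − 6.
P'(u) = 2u - 6 vanishes at u ∈ {3}; Q'(v) = 2v - 8 vanishes at v ∈ {4}.
Local minima of P (where P''>0): P(3)=-9. Local minima of Q: Q(4)=-16.
So the global minimum of phi is P(3) + Q(4) − 6 = -9 − 16 − 6 = -31, attained at (3, 4).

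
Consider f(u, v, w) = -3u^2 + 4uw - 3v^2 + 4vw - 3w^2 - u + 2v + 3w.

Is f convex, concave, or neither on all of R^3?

f is quadratic, so its Hessian is the constant matrix H = [[-6, 0, 4], [0, -6, 4], [4, 4, -6]].
Leading principal minors: -6, 36, -24.
Signs alternate −, +, − ⇒ H ≺ 0 ⇒ concave.

concave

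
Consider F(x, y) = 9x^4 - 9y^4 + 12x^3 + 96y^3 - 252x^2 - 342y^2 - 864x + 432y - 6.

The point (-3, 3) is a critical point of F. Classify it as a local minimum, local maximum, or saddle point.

The mixed partial ∂²F/∂x∂y is 0, so the Hessian at any point is diag(F_xx, F_yy) = diag(36(3x^2 + 2x - 14), 36(-3y^2 + 16y - 19)).
At (-3, 3): H = diag(252, 72).
Both eigenvalues are positive, so H is positive definite: a local minimum.

local minimum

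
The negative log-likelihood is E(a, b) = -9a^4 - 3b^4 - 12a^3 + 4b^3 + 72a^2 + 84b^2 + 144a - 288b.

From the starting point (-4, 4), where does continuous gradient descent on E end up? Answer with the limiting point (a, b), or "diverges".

diverges

E is separable, so gradient descent decouples: a follows -∂E/∂a, b follows -∂E/∂b.
∂E/∂a = -36(a - 2)(a + 1)(a + 2); at a=-4 this is 1296, so a decreases.
∂E/∂b = -12(b - 3)(b - 2)(b + 4); at b=4 this is -192, so b increases.
The a-coordinate has no critical point in that direction and runs off to infinity.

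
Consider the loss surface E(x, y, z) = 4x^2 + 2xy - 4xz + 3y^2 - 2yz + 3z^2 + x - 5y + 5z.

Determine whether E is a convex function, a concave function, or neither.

convex

E is quadratic, so its Hessian is the constant matrix H = [[8, 2, -4], [2, 6, -2], [-4, -2, 6]].
Leading principal minors: 8, 44, 168.
All positive ⇒ H ≻ 0 ⇒ convex.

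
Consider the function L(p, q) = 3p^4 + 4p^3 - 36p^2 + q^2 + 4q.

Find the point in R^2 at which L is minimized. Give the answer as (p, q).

L(p,q) separates as A(p) + B(q), so its minimum is min A + min B.
A'(p) = 12p(p - 2)(p + 3) vanishes at p ∈ {-3, 0, 2}; B'(q) = 2q + 4 vanishes at q ∈ {-2}.
Local minima of A (where A''>0): A(-3)=-189, A(2)=-64. Local minima of B: B(-2)=-4.
So the global minimum of L is A(-3) + B(-2) = -189 − 4 = -193, attained at (-3, -2).

(-3, -2)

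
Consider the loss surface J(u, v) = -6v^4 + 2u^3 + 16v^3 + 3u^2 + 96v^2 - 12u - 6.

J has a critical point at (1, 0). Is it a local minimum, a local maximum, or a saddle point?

local minimum

The mixed partial ∂²J/∂u∂v is 0, so the Hessian at any point is diag(J_uu, J_vv) = diag(6(2u + 1), 24(-3v^2 + 4v + 8)).
At (1, 0): H = diag(18, 192).
Both eigenvalues are positive, so H is positive definite: a local minimum.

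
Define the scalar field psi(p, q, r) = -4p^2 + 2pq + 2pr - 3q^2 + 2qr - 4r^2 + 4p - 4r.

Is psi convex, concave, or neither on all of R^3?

concave

psi is quadratic, so its Hessian is the constant matrix H = [[-8, 2, 2], [2, -6, 2], [2, 2, -8]].
Leading principal minors: -8, 44, -280.
Signs alternate −, +, − ⇒ H ≺ 0 ⇒ concave.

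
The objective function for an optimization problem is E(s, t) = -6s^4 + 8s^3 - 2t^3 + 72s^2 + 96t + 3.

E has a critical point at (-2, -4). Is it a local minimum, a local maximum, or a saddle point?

saddle point

The mixed partial ∂²E/∂s∂t is 0, so the Hessian at any point is diag(E_ss, E_tt) = diag(24(-3s^2 + 2s + 6), -12t).
At (-2, -4): H = diag(-240, 48).
The eigenvalues have opposite signs, so H is indefinite: a saddle point.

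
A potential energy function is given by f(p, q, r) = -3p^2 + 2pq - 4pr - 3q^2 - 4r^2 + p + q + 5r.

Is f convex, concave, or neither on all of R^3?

concave

f is quadratic, so its Hessian is the constant matrix H = [[-6, 2, -4], [2, -6, 0], [-4, 0, -8]].
Leading principal minors: -6, 32, -160.
Signs alternate −, +, − ⇒ H ≺ 0 ⇒ concave.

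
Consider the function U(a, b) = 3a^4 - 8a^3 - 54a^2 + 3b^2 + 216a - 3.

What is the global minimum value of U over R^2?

-678

U(a,b) separates as P(a) + Q(b) − 3, so its minimum is min P + min Q − 3.
P'(a) = 12(a - 3)(a - 2)(a + 3) vanishes at a ∈ {-3, 2, 3}; Q'(b) = 6b vanishes at b ∈ {0}.
Local minima of P (where P''>0): P(-3)=-675, P(3)=189. Local minima of Q: Q(0)=0.
So the global minimum of U is P(-3) + Q(0) − 3 = -675 + 0 − 3 = -678, attained at (-3, 0).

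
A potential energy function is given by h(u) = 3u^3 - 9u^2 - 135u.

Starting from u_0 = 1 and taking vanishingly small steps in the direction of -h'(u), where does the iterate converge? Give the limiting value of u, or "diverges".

h'(u) = 9(u - 5)(u + 3), so h'(1) = -144.
Gradient descent moves in the -h' direction, i.e. u is increasing.
The nearest critical point in that direction is u = 5, where h'' = 72 > 0 (a local minimum). The iterate converges there.

5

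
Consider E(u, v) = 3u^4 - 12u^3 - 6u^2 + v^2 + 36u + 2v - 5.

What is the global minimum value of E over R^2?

-33

E(u,v) separates as P(u) + Q(v) − 5, so its minimum is min P + min Q − 5.
P'(u) = 12(u - 3)(u - 1)(u + 1) vanishes at u ∈ {-1, 1, 3}; Q'(v) = 2v + 2 vanishes at v ∈ {-1}.
Local minima of P (where P''>0): P(-1)=-27, P(3)=-27. Local minima of Q: Q(-1)=-1.
So the global minimum of E is P(-1) + Q(-1) − 5 = -27 − 1 − 5 = -33, attained at (-1, -1).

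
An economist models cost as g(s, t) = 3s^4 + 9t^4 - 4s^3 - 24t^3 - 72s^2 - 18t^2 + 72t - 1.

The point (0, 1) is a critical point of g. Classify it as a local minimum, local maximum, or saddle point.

local maximum

The mixed partial ∂²g/∂s∂t is 0, so the Hessian at any point is diag(g_ss, g_tt) = diag(12(3s^2 - 2s - 12), 36(3t^2 - 4t - 1)).
At (0, 1): H = diag(-144, -72).
Both eigenvalues are negative, so H is negative definite: a local maximum.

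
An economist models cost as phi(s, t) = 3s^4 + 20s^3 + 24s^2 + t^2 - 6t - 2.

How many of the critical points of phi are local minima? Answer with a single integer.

2

phi separates as a function of s plus a function of t, so ∇phi=0 decouples.
∂phi/∂s = 12s(s + 1)(s + 4) = 0 at s ∈ {-4, -1, 0}; ∂phi/∂t = 2(t - 3) = 0 at t ∈ {3}.
The Hessian is diagonal: diag(phi_ss, phi_tt). Second derivatives: phi_ss(-4)=144, phi_ss(-1)=-36, phi_ss(0)=48; phi_tt(3)=2.
Local minima occur where both diagonal entries positive: (-4, 3), (0, 3). Count: 2.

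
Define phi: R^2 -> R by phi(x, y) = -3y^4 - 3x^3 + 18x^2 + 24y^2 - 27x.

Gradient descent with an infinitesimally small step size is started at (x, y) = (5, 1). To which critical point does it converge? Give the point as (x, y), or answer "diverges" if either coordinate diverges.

diverges

phi is separable, so gradient descent decouples: x follows -∂phi/∂x, y follows -∂phi/∂y.
∂phi/∂x = -9(x - 3)(x - 1); at x=5 this is -72, so x increases.
∂phi/∂y = -12y(y - 2)(y + 2); at y=1 this is 36, so y decreases.
The x-coordinate has no critical point in that direction and runs off to infinity.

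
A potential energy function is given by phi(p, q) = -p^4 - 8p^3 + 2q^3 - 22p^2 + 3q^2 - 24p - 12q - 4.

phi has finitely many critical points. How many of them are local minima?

phi separates as a function of p plus a function of q, so ∇phi=0 decouples.
∂phi/∂p = -4(p + 1)(p + 2)(p + 3) = 0 at p ∈ {-3, -2, -1}; ∂phi/∂q = 6(q - 1)(q + 2) = 0 at q ∈ {-2, 1}.
The Hessian is diagonal: diag(phi_pp, phi_qq). Second derivatives: phi_pp(-3)=-8, phi_pp(-2)=4, phi_pp(-1)=-8; phi_qq(-2)=-18, phi_qq(1)=18.
Local minima occur where both diagonal entries positive: (-2, 1). Count: 1.

1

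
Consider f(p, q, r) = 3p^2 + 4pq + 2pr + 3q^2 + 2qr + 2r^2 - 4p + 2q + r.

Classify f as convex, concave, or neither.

f is quadratic, so its Hessian is the constant matrix H = [[6, 4, 2], [4, 6, 2], [2, 2, 4]].
Leading principal minors: 6, 20, 64.
All positive ⇒ H ≻ 0 ⇒ convex.

convex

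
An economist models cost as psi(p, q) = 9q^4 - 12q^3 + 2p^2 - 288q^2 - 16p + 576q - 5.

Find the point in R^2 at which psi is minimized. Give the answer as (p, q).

psi(p,q) separates as A(p) + B(q) − 5, so its minimum is min A + min B − 5.
A'(p) = 4p - 16 vanishes at p ∈ {4}; B'(q) = 36(q - 4)(q - 1)(q + 4) vanishes at q ∈ {-4, 1, 4}.
Local minima of A (where A''>0): A(4)=-32. Local minima of B: B(-4)=-3840, B(4)=-768.
So the global minimum of psi is A(4) + B(-4) − 5 = -32 − 3840 − 5 = -3877, attained at (4, -4).

(4, -4)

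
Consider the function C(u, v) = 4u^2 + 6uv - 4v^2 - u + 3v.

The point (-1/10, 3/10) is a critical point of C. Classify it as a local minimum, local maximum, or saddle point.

The Hessian of C is constant: H = [[8, 6], [6, -8]].
det(H) = 8·(-8) − 6² = -100.
Since det(H) < 0, H is indefinite and the critical point is a saddle point.

saddle point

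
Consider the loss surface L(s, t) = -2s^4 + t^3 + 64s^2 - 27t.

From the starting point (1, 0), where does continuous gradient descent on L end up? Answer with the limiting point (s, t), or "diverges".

L is separable, so gradient descent decouples: s follows -∂L/∂s, t follows -∂L/∂t.
∂L/∂s = -8s(s - 4)(s + 4); at s=1 this is 120, so s decreases.
∂L/∂t = 3(t - 3)(t + 3); at t=0 this is -27, so t increases.
s converges to its nearest critical value 0 (a local min of the s-part); t converges to 3. The iterate converges to (0, 3).

(0, 3)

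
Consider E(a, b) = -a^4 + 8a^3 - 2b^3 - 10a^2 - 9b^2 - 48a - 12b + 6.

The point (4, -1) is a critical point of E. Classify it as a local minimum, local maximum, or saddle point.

The mixed partial ∂²E/∂a∂b is 0, so the Hessian at any point is diag(E_aa, E_bb) = diag(4(-3a^2 + 12a - 5), -6(2b + 3)).
At (4, -1): H = diag(-20, -6).
Both eigenvalues are negative, so H is negative definite: a local maximum.

local maximum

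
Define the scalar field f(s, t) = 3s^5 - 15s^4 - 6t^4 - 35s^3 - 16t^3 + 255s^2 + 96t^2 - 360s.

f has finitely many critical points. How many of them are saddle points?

6

f separates as a function of s plus a function of t, so ∇f=0 decouples.
∂f/∂s = 15(s - 4)(s - 2)(s - 1)(s + 3) = 0 at s ∈ {-3, 1, 2, 4}; ∂f/∂t = -24t(t - 2)(t + 4) = 0 at t ∈ {-4, 0, 2}.
The Hessian is diagonal: diag(f_ss, f_tt). Second derivatives: f_ss(-3)=-2100, f_ss(1)=180, f_ss(2)=-150, f_ss(4)=630; f_tt(-4)=-576, f_tt(0)=192, f_tt(2)=-288.
Saddle points occur where the two diagonal entries have opposite signs: (-3, 0), (1, -4), (1, 2), (2, 0), (4, -4), (4, 2). Count: 6.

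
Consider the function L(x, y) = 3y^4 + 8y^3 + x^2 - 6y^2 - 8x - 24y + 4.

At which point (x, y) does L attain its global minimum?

(4, 1)

L(x,y) separates as P(x) + Q(y) + 4, so its minimum is min P + min Q + 4.
P'(x) = 2x - 8 vanishes at x ∈ {4}; Q'(y) = 12(y - 1)(y + 1)(y + 2) vanishes at y ∈ {-2, -1, 1}.
Local minima of P (where P''>0): P(4)=-16. Local minima of Q: Q(-2)=8, Q(1)=-19.
So the global minimum of L is P(4) + Q(1) + 4 = -16 − 19 + 4 = -31, attained at (4, 1).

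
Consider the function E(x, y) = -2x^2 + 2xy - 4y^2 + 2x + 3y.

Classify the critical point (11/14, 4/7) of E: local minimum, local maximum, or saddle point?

The Hessian of E is constant: H = [[-4, 2], [2, -8]].
det(H) = (-4)·(-8) − 2² = 28.
det(H) > 0 and tr(H) = -12 < 0, so H is negative definite and the point is a local maximum.

local maximum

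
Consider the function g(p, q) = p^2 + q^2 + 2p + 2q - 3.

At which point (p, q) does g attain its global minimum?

(-1, -1)

g(p,q) separates as A(p) + B(q) − 3, so its minimum is min A + min B − 3.
A'(p) = 2p + 2 vanishes at p ∈ {-1}; B'(q) = 2q + 2 vanishes at q ∈ {-1}.
Local minima of A (where A''>0): A(-1)=-1. Local minima of B: B(-1)=-1.
So the global minimum of g is A(-1) + B(-1) − 3 = -1 − 1 − 3 = -5, attained at (-1, -1).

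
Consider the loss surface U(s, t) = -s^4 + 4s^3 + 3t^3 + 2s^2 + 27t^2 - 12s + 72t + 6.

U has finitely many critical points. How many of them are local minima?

1

U separates as a function of s plus a function of t, so ∇U=0 decouples.
∂U/∂s = -4(s - 3)(s - 1)(s + 1) = 0 at s ∈ {-1, 1, 3}; ∂U/∂t = 9(t + 2)(t + 4) = 0 at t ∈ {-4, -2}.
The Hessian is diagonal: diag(U_ss, U_tt). Second derivatives: U_ss(-1)=-32, U_ss(1)=16, U_ss(3)=-32; U_tt(-4)=-18, U_tt(-2)=18.
Local minima occur where both diagonal entries positive: (1, -2). Count: 1.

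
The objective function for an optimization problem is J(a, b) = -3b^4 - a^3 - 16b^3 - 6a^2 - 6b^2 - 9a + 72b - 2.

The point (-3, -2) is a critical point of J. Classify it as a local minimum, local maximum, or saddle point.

local minimum

The mixed partial ∂²J/∂a∂b is 0, so the Hessian at any point is diag(J_aa, J_bb) = diag(-6(a + 2), -12(3b^2 + 8b + 1)).
At (-3, -2): H = diag(6, 36).
Both eigenvalues are positive, so H is positive definite: a local minimum.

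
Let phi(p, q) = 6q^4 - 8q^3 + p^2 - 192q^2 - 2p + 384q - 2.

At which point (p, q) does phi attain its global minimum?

phi(p,q) separates as A(p) + B(q) − 2, so its minimum is min A + min B − 2.
A'(p) = 2p - 2 vanishes at p ∈ {1}; B'(q) = 24(q - 4)(q - 1)(q + 4) vanishes at q ∈ {-4, 1, 4}.
Local minima of A (where A''>0): A(1)=-1. Local minima of B: B(-4)=-2560, B(4)=-512.
So the global minimum of phi is A(1) + B(-4) − 2 = -1 − 2560 − 2 = -2563, attained at (1, -4).

(1, -4)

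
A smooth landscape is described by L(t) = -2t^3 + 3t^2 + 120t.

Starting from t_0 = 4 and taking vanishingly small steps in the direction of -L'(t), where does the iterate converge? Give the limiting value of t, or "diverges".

-4

L'(t) = -6(t - 5)(t + 4), so L'(4) = 48.
Gradient descent moves in the -L' direction, i.e. t is decreasing.
The nearest critical point in that direction is t = -4, where L'' = 54 > 0 (a local minimum). The iterate converges there.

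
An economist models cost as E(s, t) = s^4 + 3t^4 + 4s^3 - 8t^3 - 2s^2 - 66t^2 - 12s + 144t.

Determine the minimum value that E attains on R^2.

E(s,t) separates as P(s) + Q(t), so its minimum is min P + min Q.
P'(s) = 4(s - 1)(s + 1)(s + 3) vanishes at s ∈ {-3, -1, 1}; Q'(t) = 12(t - 4)(t - 1)(t + 3) vanishes at t ∈ {-3, 1, 4}.
Local minima of P (where P''>0): P(-3)=-9, P(1)=-9. Local minima of Q: Q(-3)=-567, Q(4)=-224.
So the global minimum of E is P(-3) + Q(-3) = -9 − 567 = -576, attained at (-3, -3).

-576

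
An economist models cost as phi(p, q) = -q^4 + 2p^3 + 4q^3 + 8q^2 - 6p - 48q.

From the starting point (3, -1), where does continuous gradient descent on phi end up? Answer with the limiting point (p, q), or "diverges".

phi is separable, so gradient descent decouples: p follows -∂phi/∂p, q follows -∂phi/∂q.
∂phi/∂p = 6(p - 1)(p + 1); at p=3 this is 48, so p decreases.
∂phi/∂q = -4(q - 3)(q - 2)(q + 2); at q=-1 this is -48, so q increases.
p converges to its nearest critical value 1 (a local min of the p-part); q converges to 2. The iterate converges to (1, 2).

(1, 2)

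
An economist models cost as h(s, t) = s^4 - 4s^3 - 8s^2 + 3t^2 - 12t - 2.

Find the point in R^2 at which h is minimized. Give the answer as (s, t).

h(s,t) separates as P(s) + Q(t) − 2, so its minimum is min P + min Q − 2.
P'(s) = 4s(s - 4)(s + 1) vanishes at s ∈ {-1, 0, 4}; Q'(t) = 6(t - 2) vanishes at t ∈ {2}.
Local minima of P (where P''>0): P(-1)=-3, P(4)=-128. Local minima of Q: Q(2)=-12.
So the global minimum of h is P(4) + Q(2) − 2 = -128 − 12 − 2 = -142, attained at (4, 2).

(4, 2)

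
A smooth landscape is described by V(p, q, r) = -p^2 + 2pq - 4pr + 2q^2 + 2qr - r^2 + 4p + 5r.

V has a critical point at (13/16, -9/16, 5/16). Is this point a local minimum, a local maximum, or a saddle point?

The Hessian is constant: H = [[-2, 2, -4], [2, 4, 2], [-4, 2, -2]].
Leading principal minors: Δ₁ = -2, Δ₂ = -12, Δ₃ = -64.
The minors fit neither the all-positive nor the alternating-sign pattern, so H is indefinite: a saddle point.

saddle point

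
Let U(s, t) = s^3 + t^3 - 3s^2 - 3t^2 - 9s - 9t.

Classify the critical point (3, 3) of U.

The mixed partial ∂²U/∂s∂t is 0, so the Hessian at any point is diag(U_ss, U_tt) = diag(6(s - 1), 6(t - 1)).
At (3, 3): H = diag(12, 12).
Both eigenvalues are positive, so H is positive definite: a local minimum.

local minimum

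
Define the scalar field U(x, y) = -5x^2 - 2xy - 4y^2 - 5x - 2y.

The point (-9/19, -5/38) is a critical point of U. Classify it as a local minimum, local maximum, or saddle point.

The Hessian of U is constant: H = [[-10, -2], [-2, -8]].
det(H) = (-10)·(-8) − (-2)² = 76.
det(H) > 0 and tr(H) = -18 < 0, so H is negative definite and the point is a local maximum.

local maximum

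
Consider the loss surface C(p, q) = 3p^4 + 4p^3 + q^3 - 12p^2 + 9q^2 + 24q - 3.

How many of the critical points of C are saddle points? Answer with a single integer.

3

C separates as a function of p plus a function of q, so ∇C=0 decouples.
∂C/∂p = 12p(p - 1)(p + 2) = 0 at p ∈ {-2, 0, 1}; ∂C/∂q = 3(q + 2)(q + 4) = 0 at q ∈ {-4, -2}.
The Hessian is diagonal: diag(C_pp, C_qq). Second derivatives: C_pp(-2)=72, C_pp(0)=-24, C_pp(1)=36; C_qq(-4)=-6, C_qq(-2)=6.
Saddle points occur where the two diagonal entries have opposite signs: (-2, -4), (0, -2), (1, -4). Count: 3.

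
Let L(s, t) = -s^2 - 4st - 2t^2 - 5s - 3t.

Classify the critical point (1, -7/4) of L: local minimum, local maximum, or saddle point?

saddle point

The Hessian of L is constant: H = [[-2, -4], [-4, -4]].
det(H) = (-2)·(-4) − (-4)² = -8.
Since det(H) < 0, H is indefinite and the critical point is a saddle point.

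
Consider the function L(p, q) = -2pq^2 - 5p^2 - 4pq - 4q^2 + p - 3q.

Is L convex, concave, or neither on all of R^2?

neither

The term -2pq^2 is cubic, so the Hessian is not constant.
∂²L/∂q² = -4p - 8, which takes both signs as p varies (negative for sufficiently large p). A diagonal entry of the Hessian changing sign means the Hessian is neither positive- nor negative-semidefinite on all of R^2.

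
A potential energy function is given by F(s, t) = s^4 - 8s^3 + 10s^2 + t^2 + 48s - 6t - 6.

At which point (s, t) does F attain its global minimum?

F(s,t) separates as P(s) + Q(t) − 6, so its minimum is min P + min Q − 6.
P'(s) = 4(s - 4)(s - 3)(s + 1) vanishes at s ∈ {-1, 3, 4}; Q'(t) = 2(t - 3) vanishes at t ∈ {3}.
Local minima of P (where P''>0): P(-1)=-29, P(4)=96. Local minima of Q: Q(3)=-9.
So the global minimum of F is P(-1) + Q(3) − 6 = -29 − 9 − 6 = -44, attained at (-1, 3).

(-1, 3)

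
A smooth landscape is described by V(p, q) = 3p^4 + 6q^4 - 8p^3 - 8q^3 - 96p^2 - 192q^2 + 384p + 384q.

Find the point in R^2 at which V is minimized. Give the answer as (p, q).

V(p,q) separates as A(p) + B(q), so its minimum is min A + min B.
A'(p) = 12(p - 4)(p - 2)(p + 4) vanishes at p ∈ {-4, 2, 4}; B'(q) = 24(q - 4)(q - 1)(q + 4) vanishes at q ∈ {-4, 1, 4}.
Local minima of A (where A''>0): A(-4)=-1792, A(4)=256. Local minima of B: B(-4)=-2560, B(4)=-512.
So the global minimum of V is A(-4) + B(-4) = -1792 − 2560 = -4352, attained at (-4, -4).

(-4, -4)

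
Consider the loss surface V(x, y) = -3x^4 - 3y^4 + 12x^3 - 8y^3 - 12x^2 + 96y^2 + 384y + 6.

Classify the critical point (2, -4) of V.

The mixed partial ∂²V/∂x∂y is 0, so the Hessian at any point is diag(V_xx, V_yy) = diag(12(-3x^2 + 6x - 2), 12(-3y^2 - 4y + 16)).
At (2, -4): H = diag(-24, -192).
Both eigenvalues are negative, so H is negative definite: a local maximum.

local maximum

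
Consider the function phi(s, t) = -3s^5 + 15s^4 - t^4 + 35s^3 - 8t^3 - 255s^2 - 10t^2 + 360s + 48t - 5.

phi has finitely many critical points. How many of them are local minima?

2

phi separates as a function of s plus a function of t, so ∇phi=0 decouples.
∂phi/∂s = -15(s - 4)(s - 2)(s - 1)(s + 3) = 0 at s ∈ {-3, 1, 2, 4}; ∂phi/∂t = -4(t - 1)(t + 3)(t + 4) = 0 at t ∈ {-4, -3, 1}.
The Hessian is diagonal: diag(phi_ss, phi_tt). Second derivatives: phi_ss(-3)=2100, phi_ss(1)=-180, phi_ss(2)=150, phi_ss(4)=-630; phi_tt(-4)=-20, phi_tt(-3)=16, phi_tt(1)=-80.
Local minima occur where both diagonal entries positive: (-3, -3), (2, -3). Count: 2.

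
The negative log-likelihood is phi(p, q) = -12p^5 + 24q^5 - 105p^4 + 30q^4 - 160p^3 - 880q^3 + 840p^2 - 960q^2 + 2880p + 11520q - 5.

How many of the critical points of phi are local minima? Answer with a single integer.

phi separates as a function of p plus a function of q, so ∇phi=0 decouples.
∂phi/∂p = -60(p - 2)(p + 2)(p + 3)(p + 4) = 0 at p ∈ {-4, -3, -2, 2}; ∂phi/∂q = 120(q - 4)(q - 2)(q + 3)(q + 4) = 0 at q ∈ {-4, -3, 2, 4}.
The Hessian is diagonal: diag(phi_pp, phi_qq). Second derivatives: phi_pp(-4)=720, phi_pp(-3)=-300, phi_pp(-2)=480, phi_pp(2)=-7200; phi_qq(-4)=-5760, phi_qq(-3)=4200, phi_qq(2)=-7200, phi_qq(4)=13440.
Local minima occur where both diagonal entries positive: (-4, -3), (-4, 4), (-2, -3), (-2, 4). Count: 4.

4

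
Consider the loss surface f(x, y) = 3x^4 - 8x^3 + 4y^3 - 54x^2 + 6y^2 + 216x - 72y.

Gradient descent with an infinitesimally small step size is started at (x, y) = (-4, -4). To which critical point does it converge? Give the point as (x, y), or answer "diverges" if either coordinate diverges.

f is separable, so gradient descent decouples: x follows -∂f/∂x, y follows -∂f/∂y.
∂f/∂x = 12(x - 3)(x - 2)(x + 3); at x=-4 this is -504, so x increases.
∂f/∂y = 12(y - 2)(y + 3); at y=-4 this is 72, so y decreases.
The y-coordinate has no critical point in that direction and runs off to infinity.

diverges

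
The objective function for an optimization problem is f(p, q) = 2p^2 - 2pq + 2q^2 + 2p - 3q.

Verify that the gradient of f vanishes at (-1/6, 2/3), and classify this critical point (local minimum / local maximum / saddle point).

∇f = (4p - 2q + 2, -2p + 4q - 3); substituting (-1/6, 2/3) gives ∇f = (0, 0), so (-1/6, 2/3) is indeed a critical point.
The Hessian of f is constant: H = [[4, -2], [-2, 4]].
det(H) = 4·4 − (-2)² = 12.
det(H) > 0 and tr(H) = 8 > 0, so H is positive definite and the point is a local minimum.

local minimum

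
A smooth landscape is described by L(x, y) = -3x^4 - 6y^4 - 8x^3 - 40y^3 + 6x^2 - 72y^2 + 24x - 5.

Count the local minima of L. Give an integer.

1

L separates as a function of x plus a function of y, so ∇L=0 decouples.
∂L/∂x = -12(x - 1)(x + 1)(x + 2) = 0 at x ∈ {-2, -1, 1}; ∂L/∂y = -24y(y + 2)(y + 3) = 0 at y ∈ {-3, -2, 0}.
The Hessian is diagonal: diag(L_xx, L_yy). Second derivatives: L_xx(-2)=-36, L_xx(-1)=24, L_xx(1)=-72; L_yy(-3)=-72, L_yy(-2)=48, L_yy(0)=-144.
Local minima occur where both diagonal entries positive: (-1, -2). Count: 1.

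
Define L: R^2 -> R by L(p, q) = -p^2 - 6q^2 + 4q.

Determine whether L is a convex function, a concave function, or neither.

L is quadratic, so its Hessian is the constant matrix H = [[-2, 0], [0, -12]].
det(H) = 24, tr(H) = -14.
det(H) > 0 and tr(H) < 0, so H is negative definite everywhere: concave.

concave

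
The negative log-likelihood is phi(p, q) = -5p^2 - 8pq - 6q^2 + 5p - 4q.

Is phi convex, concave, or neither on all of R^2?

phi is quadratic, so its Hessian is the constant matrix H = [[-10, -8], [-8, -12]].
det(H) = 56, tr(H) = -22.
det(H) > 0 and tr(H) < 0, so H is negative definite everywhere: concave.

concave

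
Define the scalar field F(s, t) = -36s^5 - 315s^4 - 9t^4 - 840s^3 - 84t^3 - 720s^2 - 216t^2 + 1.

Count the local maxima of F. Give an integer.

F separates as a function of s plus a function of t, so ∇F=0 decouples.
∂F/∂s = -180s(s + 1)(s + 2)(s + 4) = 0 at s ∈ {-4, -2, -1, 0}; ∂F/∂t = -36t(t + 3)(t + 4) = 0 at t ∈ {-4, -3, 0}.
The Hessian is diagonal: diag(F_ss, F_tt). Second derivatives: F_ss(-4)=4320, F_ss(-2)=-720, F_ss(-1)=540, F_ss(0)=-1440; F_tt(-4)=-144, F_tt(-3)=108, F_tt(0)=-432.
Local maxima occur where both diagonal entries negative: (-2, -4), (-2, 0), (0, -4), (0, 0). Count: 4.

4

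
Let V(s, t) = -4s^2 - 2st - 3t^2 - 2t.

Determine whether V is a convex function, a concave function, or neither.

concave

V is quadratic, so its Hessian is the constant matrix H = [[-8, -2], [-2, -6]].
det(H) = 44, tr(H) = -14.
det(H) > 0 and tr(H) < 0, so H is negative definite everywhere: concave.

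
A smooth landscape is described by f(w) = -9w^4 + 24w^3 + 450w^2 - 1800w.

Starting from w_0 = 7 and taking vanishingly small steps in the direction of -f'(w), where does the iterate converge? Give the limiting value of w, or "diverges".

diverges

f'(w) = -36(w - 5)(w - 2)(w + 5), so f'(7) = -4320.
Gradient descent moves in the -f' direction, i.e. w is increasing.
There is no critical point above w=7, and f' keeps the same sign, so the iterate runs off to +∞.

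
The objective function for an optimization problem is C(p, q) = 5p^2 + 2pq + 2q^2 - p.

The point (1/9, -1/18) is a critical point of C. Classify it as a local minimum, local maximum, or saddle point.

The Hessian of C is constant: H = [[10, 2], [2, 4]].
det(H) = 10·4 − 2² = 36.
det(H) > 0 and tr(H) = 14 > 0, so H is positive definite and the point is a local minimum.

local minimum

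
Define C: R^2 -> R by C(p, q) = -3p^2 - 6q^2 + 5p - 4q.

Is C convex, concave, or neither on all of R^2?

C is quadratic, so its Hessian is the constant matrix H = [[-6, 0], [0, -12]].
det(H) = 72, tr(H) = -18.
det(H) > 0 and tr(H) < 0, so H is negative definite everywhere: concave.

concave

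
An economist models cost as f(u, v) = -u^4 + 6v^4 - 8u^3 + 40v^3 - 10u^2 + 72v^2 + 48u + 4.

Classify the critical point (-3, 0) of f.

local minimum

The mixed partial ∂²f/∂u∂v is 0, so the Hessian at any point is diag(f_uu, f_vv) = diag(-4(3u^2 + 12u + 5), 24(3v^2 + 10v + 6)).
At (-3, 0): H = diag(16, 144).
Both eigenvalues are positive, so H is positive definite: a local minimum.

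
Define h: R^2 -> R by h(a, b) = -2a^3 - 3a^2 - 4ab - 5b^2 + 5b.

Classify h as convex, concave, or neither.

neither

The term -2a^3 is cubic, so the Hessian is not constant.
∂²h/∂a² = -12a - 6, which takes both signs as a varies (negative for sufficiently large a). A diagonal entry of the Hessian changing sign means the Hessian is neither positive- nor negative-semidefinite on all of R^2.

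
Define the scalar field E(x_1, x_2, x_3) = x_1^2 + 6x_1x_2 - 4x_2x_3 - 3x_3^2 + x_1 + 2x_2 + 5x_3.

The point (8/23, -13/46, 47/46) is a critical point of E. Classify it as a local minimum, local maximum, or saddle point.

saddle point

The Hessian is constant: H = [[2, 6, 0], [6, 0, -4], [0, -4, -6]].
Leading principal minors: Δ₁ = 2, Δ₂ = -36, Δ₃ = 184.
The minors fit neither the all-positive nor the alternating-sign pattern, so H is indefinite: a saddle point.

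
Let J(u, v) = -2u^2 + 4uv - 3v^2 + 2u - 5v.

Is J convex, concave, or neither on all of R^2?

J is quadratic, so its Hessian is the constant matrix H = [[-4, 4], [4, -6]].
det(H) = 8, tr(H) = -10.
det(H) > 0 and tr(H) < 0, so H is negative definite everywhere: concave.

concave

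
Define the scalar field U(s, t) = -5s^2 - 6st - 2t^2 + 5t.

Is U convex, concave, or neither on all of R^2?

concave

U is quadratic, so its Hessian is the constant matrix H = [[-10, -6], [-6, -4]].
det(H) = 4, tr(H) = -14.
det(H) > 0 and tr(H) < 0, so H is negative definite everywhere: concave.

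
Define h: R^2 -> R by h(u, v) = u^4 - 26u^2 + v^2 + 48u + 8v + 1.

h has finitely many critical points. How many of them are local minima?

h separates as a function of u plus a function of v, so ∇h=0 decouples.
∂h/∂u = 4(u - 3)(u - 1)(u + 4) = 0 at u ∈ {-4, 1, 3}; ∂h/∂v = 2(v + 4) = 0 at v ∈ {-4}.
The Hessian is diagonal: diag(h_uu, h_vv). Second derivatives: h_uu(-4)=140, h_uu(1)=-40, h_uu(3)=56; h_vv(-4)=2.
Local minima occur where both diagonal entries positive: (-4, -4), (3, -4). Count: 2.

2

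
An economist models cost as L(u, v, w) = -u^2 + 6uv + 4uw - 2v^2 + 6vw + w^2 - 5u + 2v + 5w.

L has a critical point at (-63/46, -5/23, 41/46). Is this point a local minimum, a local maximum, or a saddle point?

The Hessian is constant: H = [[-2, 6, 4], [6, -4, 6], [4, 6, 2]].
Leading principal minors: Δ₁ = -2, Δ₂ = -28, Δ₃ = 368.
The minors fit neither the all-positive nor the alternating-sign pattern, so H is indefinite: a saddle point.

saddle point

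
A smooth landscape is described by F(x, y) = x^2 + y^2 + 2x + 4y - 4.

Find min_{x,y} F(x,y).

-9

F(x,y) separates as P(x) + Q(y) − 4, so its minimum is min P + min Q − 4.
P'(x) = 2x + 2 vanishes at x ∈ {-1}; Q'(y) = 2y + 4 vanishes at y ∈ {-2}.
Local minima of P (where P''>0): P(-1)=-1. Local minima of Q: Q(-2)=-4.
So the global minimum of F is P(-1) + Q(-2) − 4 = -1 − 4 − 4 = -9, attained at (-1, -2).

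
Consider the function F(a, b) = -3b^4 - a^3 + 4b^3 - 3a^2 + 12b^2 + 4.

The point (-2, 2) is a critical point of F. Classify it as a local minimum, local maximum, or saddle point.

saddle point

The mixed partial ∂²F/∂a∂b is 0, so the Hessian at any point is diag(F_aa, F_bb) = diag(-6(a + 1), 12(-3b^2 + 2b + 2)).
At (-2, 2): H = diag(6, -72).
The eigenvalues have opposite signs, so H is indefinite: a saddle point.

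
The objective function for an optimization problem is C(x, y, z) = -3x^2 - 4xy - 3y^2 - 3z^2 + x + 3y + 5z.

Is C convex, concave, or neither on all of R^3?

concave

C is quadratic, so its Hessian is the constant matrix H = [[-6, -4, 0], [-4, -6, 0], [0, 0, -6]].
Leading principal minors: -6, 20, -120.
Signs alternate −, +, − ⇒ H ≺ 0 ⇒ concave.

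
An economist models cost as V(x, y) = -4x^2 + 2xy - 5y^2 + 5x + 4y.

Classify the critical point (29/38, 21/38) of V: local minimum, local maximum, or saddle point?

local maximum

The Hessian of V is constant: H = [[-8, 2], [2, -10]].
det(H) = (-8)·(-10) − 2² = 76.
det(H) > 0 and tr(H) = -18 < 0, so H is negative definite and the point is a local maximum.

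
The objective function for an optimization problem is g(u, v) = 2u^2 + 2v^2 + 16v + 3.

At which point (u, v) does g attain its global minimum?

(0, -4)

g(u,v) separates as P(u) + Q(v) + 3, so its minimum is min P + min Q + 3.
P'(u) = 4u vanishes at u ∈ {0}; Q'(v) = 4v + 16 vanishes at v ∈ {-4}.
Local minima of P (where P''>0): P(0)=0. Local minima of Q: Q(-4)=-32.
So the global minimum of g is P(0) + Q(-4) + 3 = 0 − 32 + 3 = -29, attained at (0, -4).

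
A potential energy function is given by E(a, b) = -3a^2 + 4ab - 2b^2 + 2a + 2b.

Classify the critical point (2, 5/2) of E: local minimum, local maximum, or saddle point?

The Hessian of E is constant: H = [[-6, 4], [4, -4]].
det(H) = (-6)·(-4) − 4² = 8.
det(H) > 0 and tr(H) = -10 < 0, so H is negative definite and the point is a local maximum.

local maximum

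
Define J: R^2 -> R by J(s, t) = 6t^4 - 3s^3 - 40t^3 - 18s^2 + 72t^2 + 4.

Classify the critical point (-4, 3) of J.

local minimum

The mixed partial ∂²J/∂s∂t is 0, so the Hessian at any point is diag(J_ss, J_tt) = diag(-18(s + 2), 24(3t^2 - 10t + 6)).
At (-4, 3): H = diag(36, 72).
Both eigenvalues are positive, so H is positive definite: a local minimum.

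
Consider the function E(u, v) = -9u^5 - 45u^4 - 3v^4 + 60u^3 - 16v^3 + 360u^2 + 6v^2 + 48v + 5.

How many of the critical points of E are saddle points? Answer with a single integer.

6

E separates as a function of u plus a function of v, so ∇E=0 decouples.
∂E/∂u = -45u(u - 2)(u + 2)(u + 4) = 0 at u ∈ {-4, -2, 0, 2}; ∂E/∂v = -12(v - 1)(v + 1)(v + 4) = 0 at v ∈ {-4, -1, 1}.
The Hessian is diagonal: diag(E_uu, E_vv). Second derivatives: E_uu(-4)=2160, E_uu(-2)=-720, E_uu(0)=720, E_uu(2)=-2160; E_vv(-4)=-180, E_vv(-1)=72, E_vv(1)=-120.
Saddle points occur where the two diagonal entries have opposite signs: (-4, -4), (-4, 1), (-2, -1), (0, -4), (0, 1), (2, -1). Count: 6.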